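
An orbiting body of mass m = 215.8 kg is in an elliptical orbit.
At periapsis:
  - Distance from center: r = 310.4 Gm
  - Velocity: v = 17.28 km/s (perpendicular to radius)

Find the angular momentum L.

Convert to SI: r = 310.4 Gm = 3.104e+11 m; v = 17.28 km/s = 17280 m/s.
Since v is perpendicular to r, L = m · v · r.
L = 215.8 · 17280 · 3.104e+11 kg·m²/s ≈ 1.157e+18 kg·m²/s.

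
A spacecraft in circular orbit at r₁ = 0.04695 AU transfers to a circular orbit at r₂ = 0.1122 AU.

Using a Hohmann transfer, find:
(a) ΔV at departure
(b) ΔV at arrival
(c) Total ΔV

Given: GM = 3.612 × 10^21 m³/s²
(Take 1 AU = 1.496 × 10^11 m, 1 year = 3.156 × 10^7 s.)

Convert to SI: r₁ = 0.04695 AU = 7.02372e+09 m; r₂ = 0.1122 AU = 1.67851e+10 m.
Transfer semi-major axis: a_t = (r₁ + r₂)/2 = (7.02372e+09 + 1.67851e+10)/2 = 1.19044e+10 m.
Circular speeds: v₁ = √(GM/r₁) = 717117 m/s, v₂ = √(GM/r₂) = 463886 m/s.
Transfer speeds (vis-viva v² = GM(2/r − 1/a_t)): v₁ᵗ = 851527 m/s, v₂ᵗ = 356321 m/s.
(a) ΔV₁ = |v₁ᵗ − v₁| ≈ 1.344e+05 m/s = 28.36 AU/year.
(b) ΔV₂ = |v₂ − v₂ᵗ| ≈ 1.076e+05 m/s = 22.69 AU/year.
(c) ΔV_total = ΔV₁ + ΔV₂ ≈ 2.42e+05 m/s = 51.05 AU/year.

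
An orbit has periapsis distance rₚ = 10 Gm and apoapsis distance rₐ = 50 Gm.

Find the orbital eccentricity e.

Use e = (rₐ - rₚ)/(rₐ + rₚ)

Convert to SI: rₚ = 10 Gm = 1e+10 m; rₐ = 50 Gm = 5e+10 m.
e = (rₐ − rₚ) / (rₐ + rₚ).
e = (5e+10 − 1e+10) / (5e+10 + 1e+10) = 4e+10 / 6e+10 ≈ 0.6667.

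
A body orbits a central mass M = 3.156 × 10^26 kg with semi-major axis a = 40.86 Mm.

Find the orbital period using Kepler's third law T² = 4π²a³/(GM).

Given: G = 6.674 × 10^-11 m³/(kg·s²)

Convert to SI: a = 40.86 Mm = 4.086e+07 m.
GM = G · M = 6.674e-11 · 3.156e+26 = 2.10631e+16 m³/s².
Kepler's third law: T = 2π √(a³ / GM).
Substituting a = 4.086e+07 m and GM = 2.10631e+16 m³/s²:
T = 2π √((4.086e+07)³ / 2.10631e+16) s
T ≈ 1.131e+04 s = 3.141 hours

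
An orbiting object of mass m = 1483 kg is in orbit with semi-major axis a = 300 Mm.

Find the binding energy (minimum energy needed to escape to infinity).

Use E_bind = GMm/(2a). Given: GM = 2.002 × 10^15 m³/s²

Convert to SI: a = 300 Mm = 3e+08 m.
Total orbital energy is E = −GMm/(2a); binding energy is E_bind = −E = GMm/(2a).
E_bind = 2.002e+15 · 1483 / (2 · 3e+08) J ≈ 4.948e+09 J = 4.948 GJ.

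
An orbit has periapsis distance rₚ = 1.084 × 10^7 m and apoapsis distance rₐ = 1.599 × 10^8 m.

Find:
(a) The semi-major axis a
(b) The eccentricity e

(a) a = (rₚ + rₐ) / 2 = (1.084e+07 + 1.599e+08) / 2 ≈ 8.537e+07 m = 8.537 × 10^7 m.
(b) e = (rₐ − rₚ) / (rₐ + rₚ) = (1.599e+08 − 1.084e+07) / (1.599e+08 + 1.084e+07) ≈ 0.873.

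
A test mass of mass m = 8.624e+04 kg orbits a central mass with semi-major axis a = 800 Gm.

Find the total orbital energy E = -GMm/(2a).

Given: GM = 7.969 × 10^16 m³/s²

Convert to SI: a = 800 Gm = 8e+11 m.
E = −GMm / (2a).
E = −7.969e+16 · 8.624e+04 / (2 · 8e+11) J ≈ -4.295e+09 J = -4.295 GJ.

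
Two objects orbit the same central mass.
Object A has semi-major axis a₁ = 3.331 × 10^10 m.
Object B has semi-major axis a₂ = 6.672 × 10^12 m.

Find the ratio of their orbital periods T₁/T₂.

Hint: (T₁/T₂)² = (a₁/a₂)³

From Kepler's third law, (T₁/T₂)² = (a₁/a₂)³, so T₁/T₂ = (a₁/a₂)^(3/2).
a₁/a₂ = 3.331e+10 / 6.672e+12 = 0.00499251.
T₁/T₂ = (0.00499251)^(3/2) ≈ 0.0003528.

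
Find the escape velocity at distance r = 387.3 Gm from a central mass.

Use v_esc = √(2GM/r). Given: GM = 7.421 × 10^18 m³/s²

Convert to SI: r = 387.3 Gm = 3.873e+11 m.
Escape velocity comes from setting total energy to zero: ½v² − GM/r = 0 ⇒ v_esc = √(2GM / r).
v_esc = √(2 · 7.421e+18 / 3.873e+11) m/s ≈ 6190 m/s = 6.19 km/s.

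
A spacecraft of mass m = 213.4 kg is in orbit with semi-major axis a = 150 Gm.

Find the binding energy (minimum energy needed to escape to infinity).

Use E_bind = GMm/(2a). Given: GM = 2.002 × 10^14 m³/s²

Convert to SI: a = 150 Gm = 1.5e+11 m.
Total orbital energy is E = −GMm/(2a); binding energy is E_bind = −E = GMm/(2a).
E_bind = 2.002e+14 · 213.4 / (2 · 1.5e+11) J ≈ 1.424e+05 J = 142.4 kJ.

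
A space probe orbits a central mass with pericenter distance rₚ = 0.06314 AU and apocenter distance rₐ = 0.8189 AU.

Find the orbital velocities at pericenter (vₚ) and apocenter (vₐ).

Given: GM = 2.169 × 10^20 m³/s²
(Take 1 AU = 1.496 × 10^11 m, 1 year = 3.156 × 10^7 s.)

Convert to SI: rₚ = 0.06314 AU = 9.44574e+09 m; rₐ = 0.8189 AU = 1.22507e+11 m.
Use the vis-viva equation v² = GM(2/r − 1/a) with a = (rₚ + rₐ)/2 = (9.44574e+09 + 1.22507e+11)/2 = 6.59766e+10 m.
vₚ = √(GM · (2/rₚ − 1/a)) = √(2.169e+20 · (2/9.44574e+09 − 1/6.59766e+10)) m/s ≈ 2.065e+05 m/s = 43.56 AU/year.
vₐ = √(GM · (2/rₐ − 1/a)) = √(2.169e+20 · (2/1.22507e+11 − 1/6.59766e+10)) m/s ≈ 1.592e+04 m/s = 3.359 AU/year.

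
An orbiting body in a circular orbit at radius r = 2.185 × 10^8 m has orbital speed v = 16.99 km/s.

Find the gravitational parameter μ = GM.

Convert to SI: v = 16.99 km/s = 16990 m/s.
For a circular orbit v² = GM/r, so GM = v² · r.
GM = (16990)² · 2.185e+08 m³/s² ≈ 6.307e+16 m³/s² = 6.307 × 10^16 m³/s².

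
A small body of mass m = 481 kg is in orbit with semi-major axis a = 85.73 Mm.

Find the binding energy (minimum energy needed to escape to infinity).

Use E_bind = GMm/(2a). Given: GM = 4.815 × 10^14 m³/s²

Convert to SI: a = 85.73 Mm = 8.573e+07 m.
Total orbital energy is E = −GMm/(2a); binding energy is E_bind = −E = GMm/(2a).
E_bind = 4.815e+14 · 481 / (2 · 8.573e+07) J ≈ 1.351e+09 J = 1.351 GJ.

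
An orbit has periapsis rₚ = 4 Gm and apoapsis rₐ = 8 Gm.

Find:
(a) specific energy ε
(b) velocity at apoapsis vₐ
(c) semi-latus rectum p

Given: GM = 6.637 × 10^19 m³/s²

Convert to SI: rₚ = 4 Gm = 4e+09 m; rₐ = 8 Gm = 8e+09 m.
(a) With a = (rₚ + rₐ)/2 = 6e+09 m, ε = −GM/(2a) = −6.637e+19/(2 · 6e+09) J/kg ≈ -5.531e+09 J/kg
(b) With a = (rₚ + rₐ)/2 = 6e+09 m, vₐ = √(GM (2/rₐ − 1/a)) = √(6.637e+19 · (2/8e+09 − 1/6e+09)) m/s ≈ 7.437e+04 m/s
(c) From a = (rₚ + rₐ)/2 = 6e+09 m and e = (rₐ − rₚ)/(rₐ + rₚ) = 0.333333, p = a(1 − e²) = 6e+09 · (1 − (0.333333)²) ≈ 5.333e+09 m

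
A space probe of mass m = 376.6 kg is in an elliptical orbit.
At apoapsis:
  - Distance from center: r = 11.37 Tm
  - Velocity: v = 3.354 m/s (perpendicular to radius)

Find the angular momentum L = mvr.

Convert to SI: r = 11.37 Tm = 1.137e+13 m.
Since v is perpendicular to r, L = m · v · r.
L = 376.6 · 3.354 · 1.137e+13 kg·m²/s ≈ 1.436e+16 kg·m²/s.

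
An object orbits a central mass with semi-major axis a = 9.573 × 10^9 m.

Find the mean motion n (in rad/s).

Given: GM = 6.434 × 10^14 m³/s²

n = √(GM / a³).
n = √(6.434e+14 / (9.573e+09)³) rad/s ≈ 2.708e-08 rad/s.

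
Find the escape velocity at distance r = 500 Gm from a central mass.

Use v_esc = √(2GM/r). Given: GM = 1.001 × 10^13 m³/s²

Convert to SI: r = 500 Gm = 5e+11 m.
Escape velocity comes from setting total energy to zero: ½v² − GM/r = 0 ⇒ v_esc = √(2GM / r).
v_esc = √(2 · 1.001e+13 / 5e+11) m/s ≈ 6.328 m/s = 6.328 m/s.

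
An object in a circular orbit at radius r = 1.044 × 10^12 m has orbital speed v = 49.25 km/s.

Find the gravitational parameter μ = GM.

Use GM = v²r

Convert to SI: v = 49.25 km/s = 49250 m/s.
For a circular orbit v² = GM/r, so GM = v² · r.
GM = (49250)² · 1.044e+12 m³/s² ≈ 2.532e+21 m³/s² = 2.532 × 10^21 m³/s².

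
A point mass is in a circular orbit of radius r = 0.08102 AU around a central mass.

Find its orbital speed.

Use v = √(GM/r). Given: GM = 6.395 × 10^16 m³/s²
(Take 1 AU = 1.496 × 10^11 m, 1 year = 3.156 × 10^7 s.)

Convert to SI: r = 0.08102 AU = 1.21206e+10 m.
For a circular orbit, gravity supplies the centripetal force, so v = √(GM / r).
v = √(6.395e+16 / 1.21206e+10) m/s ≈ 2297 m/s = 0.4846 AU/year.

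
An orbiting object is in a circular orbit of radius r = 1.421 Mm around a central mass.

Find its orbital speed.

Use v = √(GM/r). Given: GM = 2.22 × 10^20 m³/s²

Convert to SI: r = 1.421 Mm = 1.421e+06 m.
For a circular orbit, gravity supplies the centripetal force, so v = √(GM / r).
v = √(2.22e+20 / 1.421e+06) m/s ≈ 1.25e+07 m/s = 1.25e+04 km/s.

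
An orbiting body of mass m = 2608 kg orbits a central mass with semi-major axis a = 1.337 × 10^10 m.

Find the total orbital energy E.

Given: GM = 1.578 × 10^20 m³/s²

E = −GMm / (2a).
E = −1.578e+20 · 2608 / (2 · 1.337e+10) J ≈ -1.539e+13 J = -15.39 TJ.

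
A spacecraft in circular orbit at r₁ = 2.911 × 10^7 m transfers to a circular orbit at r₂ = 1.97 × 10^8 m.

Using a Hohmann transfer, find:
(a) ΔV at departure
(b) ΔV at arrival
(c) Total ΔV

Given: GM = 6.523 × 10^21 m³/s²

Transfer semi-major axis: a_t = (r₁ + r₂)/2 = (2.911e+07 + 1.97e+08)/2 = 1.13055e+08 m.
Circular speeds: v₁ = √(GM/r₁) = 1.49693e+07 m/s, v₂ = √(GM/r₂) = 5.75427e+06 m/s.
Transfer speeds (vis-viva v² = GM(2/r − 1/a_t)): v₁ᵗ = 1.97602e+07 m/s, v₂ᵗ = 2.91989e+06 m/s.
(a) ΔV₁ = |v₁ᵗ − v₁| ≈ 4.791e+06 m/s = 4791 km/s.
(b) ΔV₂ = |v₂ − v₂ᵗ| ≈ 2.834e+06 m/s = 2834 km/s.
(c) ΔV_total = ΔV₁ + ΔV₂ ≈ 7.625e+06 m/s = 7625 km/s.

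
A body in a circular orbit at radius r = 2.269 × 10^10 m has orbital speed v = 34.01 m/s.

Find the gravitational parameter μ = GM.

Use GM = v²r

For a circular orbit v² = GM/r, so GM = v² · r.
GM = (34.01)² · 2.269e+10 m³/s² ≈ 2.625e+13 m³/s² = 2.625 × 10^13 m³/s².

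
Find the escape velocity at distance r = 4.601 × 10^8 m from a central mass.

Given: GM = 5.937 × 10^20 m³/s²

Escape velocity comes from setting total energy to zero: ½v² − GM/r = 0 ⇒ v_esc = √(2GM / r).
v_esc = √(2 · 5.937e+20 / 4.601e+08) m/s ≈ 1.606e+06 m/s = 1606 km/s.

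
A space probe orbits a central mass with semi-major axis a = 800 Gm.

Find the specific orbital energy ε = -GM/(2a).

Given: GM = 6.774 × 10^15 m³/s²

Convert to SI: a = 800 Gm = 8e+11 m.
ε = −GM / (2a).
ε = −6.774e+15 / (2 · 8e+11) J/kg ≈ -4234 J/kg = -4.234 kJ/kg.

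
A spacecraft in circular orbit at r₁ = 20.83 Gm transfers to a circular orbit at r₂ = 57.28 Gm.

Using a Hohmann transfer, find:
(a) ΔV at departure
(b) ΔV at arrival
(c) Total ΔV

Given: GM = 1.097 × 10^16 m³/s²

Convert to SI: r₁ = 20.83 Gm = 2.083e+10 m; r₂ = 57.28 Gm = 5.728e+10 m.
Transfer semi-major axis: a_t = (r₁ + r₂)/2 = (2.083e+10 + 5.728e+10)/2 = 3.9055e+10 m.
Circular speeds: v₁ = √(GM/r₁) = 725.703 m/s, v₂ = √(GM/r₂) = 437.625 m/s.
Transfer speeds (vis-viva v² = GM(2/r − 1/a_t)): v₁ᵗ = 878.864 m/s, v₂ᵗ = 319.601 m/s.
(a) ΔV₁ = |v₁ᵗ − v₁| ≈ 153.2 m/s = 153.2 m/s.
(b) ΔV₂ = |v₂ − v₂ᵗ| ≈ 118 m/s = 118 m/s.
(c) ΔV_total = ΔV₁ + ΔV₂ ≈ 271.2 m/s = 271.2 m/s.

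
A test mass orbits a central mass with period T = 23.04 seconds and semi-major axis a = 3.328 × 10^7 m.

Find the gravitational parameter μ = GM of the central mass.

GM = 4π² · a³ / T².
GM = 4π² · (3.328e+07)³ / (23.04)² m³/s² ≈ 2.741e+21 m³/s² = 2.741 × 10^21 m³/s².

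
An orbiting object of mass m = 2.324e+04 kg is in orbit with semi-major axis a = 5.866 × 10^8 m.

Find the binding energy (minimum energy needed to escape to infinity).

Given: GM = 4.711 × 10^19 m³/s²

Total orbital energy is E = −GMm/(2a); binding energy is E_bind = −E = GMm/(2a).
E_bind = 4.711e+19 · 2.324e+04 / (2 · 5.866e+08) J ≈ 9.332e+14 J = 933.2 TJ.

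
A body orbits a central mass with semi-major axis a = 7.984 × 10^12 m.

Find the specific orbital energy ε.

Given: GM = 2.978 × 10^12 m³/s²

ε = −GM / (2a).
ε = −2.978e+12 / (2 · 7.984e+12) J/kg ≈ -0.1865 J/kg = -0.1865 J/kg.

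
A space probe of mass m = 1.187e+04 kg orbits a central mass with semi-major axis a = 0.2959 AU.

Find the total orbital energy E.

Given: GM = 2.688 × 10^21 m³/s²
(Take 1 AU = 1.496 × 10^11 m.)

Convert to SI: a = 0.2959 AU = 4.42666e+10 m.
E = −GMm / (2a).
E = −2.688e+21 · 1.187e+04 / (2 · 4.42666e+10) J ≈ -3.604e+14 J = -360.4 TJ.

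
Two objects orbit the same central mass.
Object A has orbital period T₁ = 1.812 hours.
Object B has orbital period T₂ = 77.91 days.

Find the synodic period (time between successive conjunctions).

Convert to SI: T₁ = 1.812 hours = 6523.2 s; T₂ = 77.91 days = 6.73142e+06 s.
T_syn = |T₁ · T₂ / (T₁ − T₂)|.
T_syn = |6523.2 · 6.73142e+06 / (6523.2 − 6.73142e+06)| s ≈ 6530 s = 1.814 hours.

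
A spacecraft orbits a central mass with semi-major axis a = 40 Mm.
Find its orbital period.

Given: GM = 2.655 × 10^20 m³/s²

Convert to SI: a = 40 Mm = 4e+07 m.
Kepler's third law: T = 2π √(a³ / GM).
Substituting a = 4e+07 m and GM = 2.655e+20 m³/s²:
T = 2π √((4e+07)³ / 2.655e+20) s
T ≈ 97.55 s = 1.626 minutes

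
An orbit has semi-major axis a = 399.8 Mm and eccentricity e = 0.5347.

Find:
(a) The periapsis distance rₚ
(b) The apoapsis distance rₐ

Convert to SI: a = 399.8 Mm = 3.998e+08 m.
(a) rₚ = a(1 − e) = 3.998e+08 · (1 − 0.5347) = 3.998e+08 · 0.4653 ≈ 1.86e+08 m = 186 Mm.
(b) rₐ = a(1 + e) = 3.998e+08 · (1 + 0.5347) = 3.998e+08 · 1.5347 ≈ 6.136e+08 m = 613.6 Mm.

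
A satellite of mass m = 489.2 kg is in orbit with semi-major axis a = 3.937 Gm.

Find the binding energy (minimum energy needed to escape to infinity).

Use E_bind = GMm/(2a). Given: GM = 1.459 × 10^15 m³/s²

Convert to SI: a = 3.937 Gm = 3.937e+09 m.
Total orbital energy is E = −GMm/(2a); binding energy is E_bind = −E = GMm/(2a).
E_bind = 1.459e+15 · 489.2 / (2 · 3.937e+09) J ≈ 9.065e+07 J = 90.65 MJ.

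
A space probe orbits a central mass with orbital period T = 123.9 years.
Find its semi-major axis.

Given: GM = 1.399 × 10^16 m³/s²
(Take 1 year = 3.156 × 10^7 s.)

Convert to SI: T = 123.9 years = 3.91028e+09 s.
Invert Kepler's third law: a = (GM · T² / (4π²))^(1/3).
Substituting T = 3.91028e+09 s and GM = 1.399e+16 m³/s²:
a = (1.399e+16 · (3.91028e+09)² / (4π²))^(1/3) m
a ≈ 1.756e+11 m = 175.6 Gm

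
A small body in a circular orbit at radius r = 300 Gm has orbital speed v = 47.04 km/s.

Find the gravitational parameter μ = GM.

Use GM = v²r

Convert to SI: r = 300 Gm = 3e+11 m; v = 47.04 km/s = 47040 m/s.
For a circular orbit v² = GM/r, so GM = v² · r.
GM = (47040)² · 3e+11 m³/s² ≈ 6.638e+20 m³/s² = 6.638 × 10^20 m³/s².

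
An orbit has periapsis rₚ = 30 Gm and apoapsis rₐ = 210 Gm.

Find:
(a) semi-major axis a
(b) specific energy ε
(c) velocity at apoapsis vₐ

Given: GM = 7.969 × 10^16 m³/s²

Convert to SI: rₚ = 30 Gm = 3e+10 m; rₐ = 210 Gm = 2.1e+11 m.
(a) a = (rₚ + rₐ)/2 = (3e+10 + 2.1e+11)/2 ≈ 1.2e+11 m
(b) With a = (rₚ + rₐ)/2 = 1.2e+11 m, ε = −GM/(2a) = −7.969e+16/(2 · 1.2e+11) J/kg ≈ -3.32e+05 J/kg
(c) With a = (rₚ + rₐ)/2 = 1.2e+11 m, vₐ = √(GM (2/rₐ − 1/a)) = √(7.969e+16 · (2/2.1e+11 − 1/1.2e+11)) m/s ≈ 308 m/s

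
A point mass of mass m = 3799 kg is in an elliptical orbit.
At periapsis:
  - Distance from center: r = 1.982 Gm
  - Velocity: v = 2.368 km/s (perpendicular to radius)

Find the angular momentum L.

Convert to SI: r = 1.982 Gm = 1.982e+09 m; v = 2.368 km/s = 2368 m/s.
Since v is perpendicular to r, L = m · v · r.
L = 3799 · 2368 · 1.982e+09 kg·m²/s ≈ 1.783e+16 kg·m²/s.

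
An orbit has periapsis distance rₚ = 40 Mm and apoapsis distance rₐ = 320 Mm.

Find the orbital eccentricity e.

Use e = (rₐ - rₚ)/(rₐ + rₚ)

Convert to SI: rₚ = 40 Mm = 4e+07 m; rₐ = 320 Mm = 3.2e+08 m.
e = (rₐ − rₚ) / (rₐ + rₚ).
e = (3.2e+08 − 4e+07) / (3.2e+08 + 4e+07) = 2.8e+08 / 3.6e+08 ≈ 0.7778.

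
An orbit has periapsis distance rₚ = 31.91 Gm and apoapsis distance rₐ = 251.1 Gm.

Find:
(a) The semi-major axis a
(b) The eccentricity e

Convert to SI: rₚ = 31.91 Gm = 3.191e+10 m; rₐ = 251.1 Gm = 2.511e+11 m.
(a) a = (rₚ + rₐ) / 2 = (3.191e+10 + 2.511e+11) / 2 ≈ 1.415e+11 m = 141.5 Gm.
(b) e = (rₐ − rₚ) / (rₐ + rₚ) = (2.511e+11 − 3.191e+10) / (2.511e+11 + 3.191e+10) ≈ 0.7745.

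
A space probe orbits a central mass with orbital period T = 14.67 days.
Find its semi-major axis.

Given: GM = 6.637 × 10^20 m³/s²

Convert to SI: T = 14.67 days = 1.26749e+06 s.
Invert Kepler's third law: a = (GM · T² / (4π²))^(1/3).
Substituting T = 1.26749e+06 s and GM = 6.637e+20 m³/s²:
a = (6.637e+20 · (1.26749e+06)² / (4π²))^(1/3) m
a ≈ 3e+10 m = 30 Gm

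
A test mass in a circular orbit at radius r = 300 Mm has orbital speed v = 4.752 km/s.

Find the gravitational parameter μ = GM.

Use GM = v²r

Convert to SI: r = 300 Mm = 3e+08 m; v = 4.752 km/s = 4752 m/s.
For a circular orbit v² = GM/r, so GM = v² · r.
GM = (4752)² · 3e+08 m³/s² ≈ 6.774e+15 m³/s² = 6.774 × 10^15 m³/s².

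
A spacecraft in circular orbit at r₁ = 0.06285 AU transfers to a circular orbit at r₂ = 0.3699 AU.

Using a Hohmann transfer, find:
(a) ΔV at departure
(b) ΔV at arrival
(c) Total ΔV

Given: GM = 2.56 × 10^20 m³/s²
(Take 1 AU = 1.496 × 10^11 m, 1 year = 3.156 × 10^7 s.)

Convert to SI: r₁ = 0.06285 AU = 9.40236e+09 m; r₂ = 0.3699 AU = 5.5337e+10 m.
Transfer semi-major axis: a_t = (r₁ + r₂)/2 = (9.40236e+09 + 5.5337e+10)/2 = 3.23697e+10 m.
Circular speeds: v₁ = √(GM/r₁) = 165007 m/s, v₂ = √(GM/r₂) = 68016.1 m/s.
Transfer speeds (vis-viva v² = GM(2/r − 1/a_t)): v₁ᵗ = 215745 m/s, v₂ᵗ = 36657.4 m/s.
(a) ΔV₁ = |v₁ᵗ − v₁| ≈ 5.074e+04 m/s = 10.7 AU/year.
(b) ΔV₂ = |v₂ − v₂ᵗ| ≈ 3.136e+04 m/s = 6.616 AU/year.
(c) ΔV_total = ΔV₁ + ΔV₂ ≈ 8.21e+04 m/s = 17.32 AU/year.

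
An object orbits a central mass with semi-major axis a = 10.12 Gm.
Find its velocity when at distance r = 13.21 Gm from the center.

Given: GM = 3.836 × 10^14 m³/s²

Convert to SI: a = 10.12 Gm = 1.012e+10 m; r = 13.21 Gm = 1.321e+10 m.
Vis-viva: v = √(GM · (2/r − 1/a)).
2/r − 1/a = 2/1.321e+10 − 1/1.012e+10 = 5.25862e-11 m⁻¹.
v = √(3.836e+14 · 5.25862e-11) m/s ≈ 142 m/s = 142 m/s.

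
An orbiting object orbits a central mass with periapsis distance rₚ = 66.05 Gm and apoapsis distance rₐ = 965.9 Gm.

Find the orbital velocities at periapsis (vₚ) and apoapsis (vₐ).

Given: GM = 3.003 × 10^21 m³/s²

Convert to SI: rₚ = 66.05 Gm = 6.605e+10 m; rₐ = 965.9 Gm = 9.659e+11 m.
Use the vis-viva equation v² = GM(2/r − 1/a) with a = (rₚ + rₐ)/2 = (6.605e+10 + 9.659e+11)/2 = 5.15975e+11 m.
vₚ = √(GM · (2/rₚ − 1/a)) = √(3.003e+21 · (2/6.605e+10 − 1/5.15975e+11)) m/s ≈ 2.917e+05 m/s = 291.7 km/s.
vₐ = √(GM · (2/rₐ − 1/a)) = √(3.003e+21 · (2/9.659e+11 − 1/5.15975e+11)) m/s ≈ 1.995e+04 m/s = 19.95 km/s.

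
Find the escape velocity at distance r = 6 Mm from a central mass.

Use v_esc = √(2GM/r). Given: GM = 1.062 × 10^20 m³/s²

Convert to SI: r = 6 Mm = 6e+06 m.
Escape velocity comes from setting total energy to zero: ½v² − GM/r = 0 ⇒ v_esc = √(2GM / r).
v_esc = √(2 · 1.062e+20 / 6e+06) m/s ≈ 5.95e+06 m/s = 5950 km/s.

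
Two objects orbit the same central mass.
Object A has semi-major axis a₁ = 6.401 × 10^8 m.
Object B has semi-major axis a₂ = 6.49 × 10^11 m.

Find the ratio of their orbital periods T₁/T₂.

From Kepler's third law, (T₁/T₂)² = (a₁/a₂)³, so T₁/T₂ = (a₁/a₂)^(3/2).
a₁/a₂ = 6.401e+08 / 6.49e+11 = 0.000986287.
T₁/T₂ = (0.000986287)^(3/2) ≈ 3.097e-05.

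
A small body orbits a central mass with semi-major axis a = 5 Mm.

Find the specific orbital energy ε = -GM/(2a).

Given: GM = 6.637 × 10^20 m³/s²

Convert to SI: a = 5 Mm = 5e+06 m.
ε = −GM / (2a).
ε = −6.637e+20 / (2 · 5e+06) J/kg ≈ -6.637e+13 J/kg = -6.637e+04 GJ/kg.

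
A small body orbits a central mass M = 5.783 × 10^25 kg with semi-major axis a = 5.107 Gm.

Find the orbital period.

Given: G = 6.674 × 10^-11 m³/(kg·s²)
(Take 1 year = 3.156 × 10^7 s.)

Convert to SI: a = 5.107 Gm = 5.107e+09 m.
GM = G · M = 6.674e-11 · 5.783e+25 = 3.85957e+15 m³/s².
Kepler's third law: T = 2π √(a³ / GM).
Substituting a = 5.107e+09 m and GM = 3.85957e+15 m³/s²:
T = 2π √((5.107e+09)³ / 3.85957e+15) s
T ≈ 3.691e+07 s = 1.17 years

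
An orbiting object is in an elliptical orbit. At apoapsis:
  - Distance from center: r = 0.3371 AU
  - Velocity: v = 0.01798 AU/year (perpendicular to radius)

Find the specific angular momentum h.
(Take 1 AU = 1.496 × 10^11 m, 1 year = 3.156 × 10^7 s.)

Convert to SI: r = 0.3371 AU = 5.04302e+10 m; v = 0.01798 AU/year = 85.2284 m/s.
With v perpendicular to r, h = r · v.
h = 5.04302e+10 · 85.2284 m²/s ≈ 4.298e+12 m²/s.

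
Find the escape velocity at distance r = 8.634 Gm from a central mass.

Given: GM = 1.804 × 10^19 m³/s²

Convert to SI: r = 8.634 Gm = 8.634e+09 m.
Escape velocity comes from setting total energy to zero: ½v² − GM/r = 0 ⇒ v_esc = √(2GM / r).
v_esc = √(2 · 1.804e+19 / 8.634e+09) m/s ≈ 6.464e+04 m/s = 64.64 km/s.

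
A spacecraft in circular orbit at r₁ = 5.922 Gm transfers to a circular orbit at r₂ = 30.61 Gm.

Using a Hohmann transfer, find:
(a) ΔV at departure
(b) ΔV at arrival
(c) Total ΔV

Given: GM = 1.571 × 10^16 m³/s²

Convert to SI: r₁ = 5.922 Gm = 5.922e+09 m; r₂ = 30.61 Gm = 3.061e+10 m.
Transfer semi-major axis: a_t = (r₁ + r₂)/2 = (5.922e+09 + 3.061e+10)/2 = 1.8266e+10 m.
Circular speeds: v₁ = √(GM/r₁) = 1628.75 m/s, v₂ = √(GM/r₂) = 716.401 m/s.
Transfer speeds (vis-viva v² = GM(2/r − 1/a_t)): v₁ᵗ = 2108.45 m/s, v₂ᵗ = 407.914 m/s.
(a) ΔV₁ = |v₁ᵗ − v₁| ≈ 479.7 m/s = 479.7 m/s.
(b) ΔV₂ = |v₂ − v₂ᵗ| ≈ 308.5 m/s = 308.5 m/s.
(c) ΔV_total = ΔV₁ + ΔV₂ ≈ 788.2 m/s = 788.2 m/s.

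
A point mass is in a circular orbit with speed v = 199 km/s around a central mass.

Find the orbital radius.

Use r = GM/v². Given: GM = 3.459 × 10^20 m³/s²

Convert to SI: v = 199 km/s = 199000 m/s.
For a circular orbit, v² = GM / r, so r = GM / v².
r = 3.459e+20 / (199000)² m ≈ 8.735e+09 m = 8.735 Gm.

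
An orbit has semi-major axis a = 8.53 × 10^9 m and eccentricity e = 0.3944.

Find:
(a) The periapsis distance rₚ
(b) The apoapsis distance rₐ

(a) rₚ = a(1 − e) = 8.53e+09 · (1 − 0.3944) = 8.53e+09 · 0.6056 ≈ 5.166e+09 m = 5.166 × 10^9 m.
(b) rₐ = a(1 + e) = 8.53e+09 · (1 + 0.3944) = 8.53e+09 · 1.3944 ≈ 1.189e+10 m = 1.189 × 10^10 m.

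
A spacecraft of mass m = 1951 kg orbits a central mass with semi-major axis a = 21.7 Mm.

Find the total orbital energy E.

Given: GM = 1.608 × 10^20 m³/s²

Convert to SI: a = 21.7 Mm = 2.17e+07 m.
E = −GMm / (2a).
E = −1.608e+20 · 1951 / (2 · 2.17e+07) J ≈ -7.229e+15 J = -7.229 PJ.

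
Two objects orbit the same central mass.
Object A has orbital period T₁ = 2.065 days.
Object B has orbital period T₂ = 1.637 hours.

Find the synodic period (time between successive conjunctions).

Convert to SI: T₁ = 2.065 days = 178416 s; T₂ = 1.637 hours = 5893.2 s.
T_syn = |T₁ · T₂ / (T₁ − T₂)|.
T_syn = |178416 · 5893.2 / (178416 − 5893.2)| s ≈ 6095 s = 1.693 hours.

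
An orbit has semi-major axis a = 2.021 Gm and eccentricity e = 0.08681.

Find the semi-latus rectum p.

Convert to SI: a = 2.021 Gm = 2.021e+09 m.
p = a (1 − e²).
p = 2.021e+09 · (1 − (0.08681)²) = 2.021e+09 · 0.992464 ≈ 2.006e+09 m = 2.006 Gm.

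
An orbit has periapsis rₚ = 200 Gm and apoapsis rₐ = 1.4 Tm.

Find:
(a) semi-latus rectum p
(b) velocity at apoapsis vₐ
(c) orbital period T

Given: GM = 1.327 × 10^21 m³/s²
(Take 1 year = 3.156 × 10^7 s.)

Convert to SI: rₚ = 200 Gm = 2e+11 m; rₐ = 1.4 Tm = 1.4e+12 m.
(a) From a = (rₚ + rₐ)/2 = 8e+11 m and e = (rₐ − rₚ)/(rₐ + rₚ) = 0.75, p = a(1 − e²) = 8e+11 · (1 − (0.75)²) ≈ 3.5e+11 m
(b) With a = (rₚ + rₐ)/2 = 8e+11 m, vₐ = √(GM (2/rₐ − 1/a)) = √(1.327e+21 · (2/1.4e+12 − 1/8e+11)) m/s ≈ 1.539e+04 m/s
(c) With a = (rₚ + rₐ)/2 = 8e+11 m, T = 2π √(a³/GM) = 2π √((8e+11)³/1.327e+21) s ≈ 1.234e+08 s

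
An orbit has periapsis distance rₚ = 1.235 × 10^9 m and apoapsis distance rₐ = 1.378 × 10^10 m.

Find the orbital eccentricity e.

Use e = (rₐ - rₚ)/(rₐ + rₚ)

e = (rₐ − rₚ) / (rₐ + rₚ).
e = (1.378e+10 − 1.235e+09) / (1.378e+10 + 1.235e+09) = 1.2545e+10 / 1.5015e+10 ≈ 0.8355.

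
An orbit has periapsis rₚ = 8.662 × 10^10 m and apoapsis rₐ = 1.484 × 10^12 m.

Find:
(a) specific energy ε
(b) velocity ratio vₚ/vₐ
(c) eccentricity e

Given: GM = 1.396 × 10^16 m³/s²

(a) With a = (rₚ + rₐ)/2 = 7.8531e+11 m, ε = −GM/(2a) = −1.396e+16/(2 · 7.8531e+11) J/kg ≈ -8888 J/kg
(b) Conservation of angular momentum (rₚvₚ = rₐvₐ) gives vₚ/vₐ = rₐ/rₚ = 1.484e+12/8.662e+10 ≈ 17.13
(c) e = (rₐ − rₚ)/(rₐ + rₚ) = (1.484e+12 − 8.662e+10)/(1.484e+12 + 8.662e+10) ≈ 0.8897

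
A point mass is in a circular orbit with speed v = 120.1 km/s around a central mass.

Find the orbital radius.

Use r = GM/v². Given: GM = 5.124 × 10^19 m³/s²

Convert to SI: v = 120.1 km/s = 120100 m/s.
For a circular orbit, v² = GM / r, so r = GM / v².
r = 5.124e+19 / (120100)² m ≈ 3.552e+09 m = 3.552 Gm.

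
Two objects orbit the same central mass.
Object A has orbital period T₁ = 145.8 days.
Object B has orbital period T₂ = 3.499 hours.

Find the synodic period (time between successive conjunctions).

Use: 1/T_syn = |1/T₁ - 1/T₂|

Convert to SI: T₁ = 145.8 days = 1.25971e+07 s; T₂ = 3.499 hours = 12596.4 s.
T_syn = |T₁ · T₂ / (T₁ − T₂)|.
T_syn = |1.25971e+07 · 12596.4 / (1.25971e+07 − 12596.4)| s ≈ 1.261e+04 s = 3.503 hours.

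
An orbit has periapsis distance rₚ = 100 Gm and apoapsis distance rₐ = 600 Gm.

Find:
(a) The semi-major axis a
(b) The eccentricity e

Convert to SI: rₚ = 100 Gm = 1e+11 m; rₐ = 600 Gm = 6e+11 m.
(a) a = (rₚ + rₐ) / 2 = (1e+11 + 6e+11) / 2 ≈ 3.5e+11 m = 350 Gm.
(b) e = (rₐ − rₚ) / (rₐ + rₚ) = (6e+11 − 1e+11) / (6e+11 + 1e+11) ≈ 0.7143.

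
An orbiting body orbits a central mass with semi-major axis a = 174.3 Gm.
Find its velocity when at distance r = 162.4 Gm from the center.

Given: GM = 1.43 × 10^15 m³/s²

Convert to SI: a = 174.3 Gm = 1.743e+11 m; r = 162.4 Gm = 1.624e+11 m.
Vis-viva: v = √(GM · (2/r − 1/a)).
2/r − 1/a = 2/1.624e+11 − 1/1.743e+11 = 6.57804e-12 m⁻¹.
v = √(1.43e+15 · 6.57804e-12) m/s ≈ 96.99 m/s = 96.99 m/s.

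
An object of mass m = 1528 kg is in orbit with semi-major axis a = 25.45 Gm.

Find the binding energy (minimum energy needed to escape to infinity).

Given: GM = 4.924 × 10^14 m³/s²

Convert to SI: a = 25.45 Gm = 2.545e+10 m.
Total orbital energy is E = −GMm/(2a); binding energy is E_bind = −E = GMm/(2a).
E_bind = 4.924e+14 · 1528 / (2 · 2.545e+10) J ≈ 1.478e+07 J = 14.78 MJ.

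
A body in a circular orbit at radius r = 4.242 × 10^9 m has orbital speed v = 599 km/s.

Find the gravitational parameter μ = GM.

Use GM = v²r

Convert to SI: v = 599 km/s = 599000 m/s.
For a circular orbit v² = GM/r, so GM = v² · r.
GM = (599000)² · 4.242e+09 m³/s² ≈ 1.522e+21 m³/s² = 1.522 × 10^21 m³/s².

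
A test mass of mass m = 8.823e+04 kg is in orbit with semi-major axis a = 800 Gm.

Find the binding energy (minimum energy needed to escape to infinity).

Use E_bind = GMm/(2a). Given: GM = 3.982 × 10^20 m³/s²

Convert to SI: a = 800 Gm = 8e+11 m.
Total orbital energy is E = −GMm/(2a); binding energy is E_bind = −E = GMm/(2a).
E_bind = 3.982e+20 · 8.823e+04 / (2 · 8e+11) J ≈ 2.196e+13 J = 21.96 TJ.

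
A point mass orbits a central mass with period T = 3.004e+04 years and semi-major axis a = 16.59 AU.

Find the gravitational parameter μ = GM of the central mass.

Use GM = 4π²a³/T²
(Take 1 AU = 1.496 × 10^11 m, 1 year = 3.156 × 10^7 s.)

Convert to SI: T = 3.004e+04 years = 9.48062e+11 s; a = 16.59 AU = 2.48186e+12 m.
GM = 4π² · a³ / T².
GM = 4π² · (2.48186e+12)³ / (9.48062e+11)² m³/s² ≈ 6.715e+14 m³/s² = 6.715 × 10^14 m³/s².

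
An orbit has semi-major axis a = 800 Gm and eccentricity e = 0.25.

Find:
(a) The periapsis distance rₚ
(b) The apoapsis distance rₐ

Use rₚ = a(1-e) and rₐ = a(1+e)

Convert to SI: a = 800 Gm = 8e+11 m.
(a) rₚ = a(1 − e) = 8e+11 · (1 − 0.25) = 8e+11 · 0.75 ≈ 6e+11 m = 600 Gm.
(b) rₐ = a(1 + e) = 8e+11 · (1 + 0.25) = 8e+11 · 1.25 ≈ 1e+12 m = 1 Tm.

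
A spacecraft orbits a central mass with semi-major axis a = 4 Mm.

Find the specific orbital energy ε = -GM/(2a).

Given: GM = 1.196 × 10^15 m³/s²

Convert to SI: a = 4 Mm = 4e+06 m.
ε = −GM / (2a).
ε = −1.196e+15 / (2 · 4e+06) J/kg ≈ -1.495e+08 J/kg = -149.5 MJ/kg.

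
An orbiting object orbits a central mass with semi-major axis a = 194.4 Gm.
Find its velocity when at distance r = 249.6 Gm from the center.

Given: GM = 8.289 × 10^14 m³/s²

Convert to SI: a = 194.4 Gm = 1.944e+11 m; r = 249.6 Gm = 2.496e+11 m.
Vis-viva: v = √(GM · (2/r − 1/a)).
2/r − 1/a = 2/2.496e+11 − 1/1.944e+11 = 2.86879e-12 m⁻¹.
v = √(8.289e+14 · 2.86879e-12) m/s ≈ 48.76 m/s = 48.76 m/s.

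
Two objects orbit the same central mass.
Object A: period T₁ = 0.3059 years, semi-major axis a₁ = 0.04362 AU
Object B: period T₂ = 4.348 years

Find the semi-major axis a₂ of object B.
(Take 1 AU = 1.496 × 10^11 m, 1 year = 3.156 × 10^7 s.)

Convert to SI: T₁ = 0.3059 years = 9.6542e+06 s; a₁ = 0.04362 AU = 6.52555e+09 m; T₂ = 4.348 years = 1.37223e+08 s.
Kepler's third law: (T₁/T₂)² = (a₁/a₂)³ ⇒ a₂ = a₁ · (T₂/T₁)^(2/3).
T₂/T₁ = 1.37223e+08 / 9.6542e+06 = 14.2138.
a₂ = 6.52555e+09 · (14.2138)^(2/3) m ≈ 3.829e+10 m = 0.256 AU.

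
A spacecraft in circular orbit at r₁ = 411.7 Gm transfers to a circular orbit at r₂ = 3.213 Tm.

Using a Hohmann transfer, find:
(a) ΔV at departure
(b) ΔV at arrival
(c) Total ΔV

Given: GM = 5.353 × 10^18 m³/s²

Convert to SI: r₁ = 411.7 Gm = 4.117e+11 m; r₂ = 3.213 Tm = 3.213e+12 m.
Transfer semi-major axis: a_t = (r₁ + r₂)/2 = (4.117e+11 + 3.213e+12)/2 = 1.81235e+12 m.
Circular speeds: v₁ = √(GM/r₁) = 3605.85 m/s, v₂ = √(GM/r₂) = 1290.75 m/s.
Transfer speeds (vis-viva v² = GM(2/r − 1/a_t)): v₁ᵗ = 4801.12 m/s, v₂ᵗ = 615.195 m/s.
(a) ΔV₁ = |v₁ᵗ − v₁| ≈ 1195 m/s = 1.195 km/s.
(b) ΔV₂ = |v₂ − v₂ᵗ| ≈ 675.6 m/s = 675.6 m/s.
(c) ΔV_total = ΔV₁ + ΔV₂ ≈ 1871 m/s = 1.871 km/s.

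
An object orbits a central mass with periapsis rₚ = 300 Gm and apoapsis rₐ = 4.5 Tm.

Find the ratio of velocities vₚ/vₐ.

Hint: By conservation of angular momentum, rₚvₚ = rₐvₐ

Convert to SI: rₚ = 300 Gm = 3e+11 m; rₐ = 4.5 Tm = 4.5e+12 m.
Conservation of angular momentum gives rₚvₚ = rₐvₐ, so vₚ/vₐ = rₐ/rₚ.
vₚ/vₐ = 4.5e+12 / 3e+11 ≈ 15.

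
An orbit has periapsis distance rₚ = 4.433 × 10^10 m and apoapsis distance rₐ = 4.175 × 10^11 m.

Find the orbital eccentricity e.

e = (rₐ − rₚ) / (rₐ + rₚ).
e = (4.175e+11 − 4.433e+10) / (4.175e+11 + 4.433e+10) = 3.7317e+11 / 4.6183e+11 ≈ 0.808.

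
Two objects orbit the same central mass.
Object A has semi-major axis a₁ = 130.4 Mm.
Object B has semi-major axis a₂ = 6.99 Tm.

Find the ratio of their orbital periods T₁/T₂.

Convert to SI: a₁ = 130.4 Mm = 1.304e+08 m; a₂ = 6.99 Tm = 6.99e+12 m.
From Kepler's third law, (T₁/T₂)² = (a₁/a₂)³, so T₁/T₂ = (a₁/a₂)^(3/2).
a₁/a₂ = 1.304e+08 / 6.99e+12 = 1.86552e-05.
T₁/T₂ = (1.86552e-05)^(3/2) ≈ 8.058e-08.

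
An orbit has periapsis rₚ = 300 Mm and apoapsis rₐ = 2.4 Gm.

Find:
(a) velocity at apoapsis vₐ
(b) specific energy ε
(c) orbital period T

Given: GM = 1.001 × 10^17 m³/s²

Convert to SI: rₚ = 300 Mm = 3e+08 m; rₐ = 2.4 Gm = 2.4e+09 m.
(a) With a = (rₚ + rₐ)/2 = 1.35e+09 m, vₐ = √(GM (2/rₐ − 1/a)) = √(1.001e+17 · (2/2.4e+09 − 1/1.35e+09)) m/s ≈ 3044 m/s
(b) With a = (rₚ + rₐ)/2 = 1.35e+09 m, ε = −GM/(2a) = −1.001e+17/(2 · 1.35e+09) J/kg ≈ -3.707e+07 J/kg
(c) With a = (rₚ + rₐ)/2 = 1.35e+09 m, T = 2π √(a³/GM) = 2π √((1.35e+09)³/1.001e+17) s ≈ 9.851e+05 s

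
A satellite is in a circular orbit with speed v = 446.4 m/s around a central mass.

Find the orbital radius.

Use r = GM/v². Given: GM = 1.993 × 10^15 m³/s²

For a circular orbit, v² = GM / r, so r = GM / v².
r = 1.993e+15 / (446.4)² m ≈ 1e+10 m = 10 Gm.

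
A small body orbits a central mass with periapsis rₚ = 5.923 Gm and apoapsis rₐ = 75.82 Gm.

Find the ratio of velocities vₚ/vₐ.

Convert to SI: rₚ = 5.923 Gm = 5.923e+09 m; rₐ = 75.82 Gm = 7.582e+10 m.
Conservation of angular momentum gives rₚvₚ = rₐvₐ, so vₚ/vₐ = rₐ/rₚ.
vₚ/vₐ = 7.582e+10 / 5.923e+09 ≈ 12.8.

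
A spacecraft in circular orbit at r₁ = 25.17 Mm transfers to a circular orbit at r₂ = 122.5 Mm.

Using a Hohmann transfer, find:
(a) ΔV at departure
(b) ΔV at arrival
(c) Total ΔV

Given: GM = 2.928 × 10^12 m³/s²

Convert to SI: r₁ = 25.17 Mm = 2.517e+07 m; r₂ = 122.5 Mm = 1.225e+08 m.
Transfer semi-major axis: a_t = (r₁ + r₂)/2 = (2.517e+07 + 1.225e+08)/2 = 7.3835e+07 m.
Circular speeds: v₁ = √(GM/r₁) = 341.07 m/s, v₂ = √(GM/r₂) = 154.603 m/s.
Transfer speeds (vis-viva v² = GM(2/r − 1/a_t)): v₁ᵗ = 439.32 m/s, v₂ᵗ = 90.2668 m/s.
(a) ΔV₁ = |v₁ᵗ − v₁| ≈ 98.25 m/s = 98.25 m/s.
(b) ΔV₂ = |v₂ − v₂ᵗ| ≈ 64.34 m/s = 64.34 m/s.
(c) ΔV_total = ΔV₁ + ΔV₂ ≈ 162.6 m/s = 162.6 m/s.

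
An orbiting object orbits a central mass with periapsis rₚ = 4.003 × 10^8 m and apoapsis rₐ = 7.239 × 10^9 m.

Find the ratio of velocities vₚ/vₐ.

Conservation of angular momentum gives rₚvₚ = rₐvₐ, so vₚ/vₐ = rₐ/rₚ.
vₚ/vₐ = 7.239e+09 / 4.003e+08 ≈ 18.08.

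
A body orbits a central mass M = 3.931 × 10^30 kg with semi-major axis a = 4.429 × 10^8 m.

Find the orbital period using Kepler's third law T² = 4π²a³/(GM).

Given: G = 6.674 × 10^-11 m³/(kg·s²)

GM = G · M = 6.674e-11 · 3.931e+30 = 2.62355e+20 m³/s².
Kepler's third law: T = 2π √(a³ / GM).
Substituting a = 4.429e+08 m and GM = 2.62355e+20 m³/s²:
T = 2π √((4.429e+08)³ / 2.62355e+20) s
T ≈ 3616 s = 1.004 hours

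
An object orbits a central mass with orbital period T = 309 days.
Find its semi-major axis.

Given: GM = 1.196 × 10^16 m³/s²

Convert to SI: T = 309 days = 2.66976e+07 s.
Invert Kepler's third law: a = (GM · T² / (4π²))^(1/3).
Substituting T = 2.66976e+07 s and GM = 1.196e+16 m³/s²:
a = (1.196e+16 · (2.66976e+07)² / (4π²))^(1/3) m
a ≈ 5.999e+09 m = 5.999 Gm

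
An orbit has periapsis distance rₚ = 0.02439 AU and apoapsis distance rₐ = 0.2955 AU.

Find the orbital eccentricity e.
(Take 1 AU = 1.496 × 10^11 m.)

Convert to SI: rₚ = 0.02439 AU = 3.64874e+09 m; rₐ = 0.2955 AU = 4.42068e+10 m.
e = (rₐ − rₚ) / (rₐ + rₚ).
e = (4.42068e+10 − 3.64874e+09) / (4.42068e+10 + 3.64874e+09) = 4.05581e+10 / 4.78555e+10 ≈ 0.8475.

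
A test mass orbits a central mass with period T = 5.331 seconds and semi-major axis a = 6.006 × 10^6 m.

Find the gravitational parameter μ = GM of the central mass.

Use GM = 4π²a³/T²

GM = 4π² · a³ / T².
GM = 4π² · (6.006e+06)³ / (5.331)² m³/s² ≈ 3.01e+20 m³/s² = 3.01 × 10^20 m³/s².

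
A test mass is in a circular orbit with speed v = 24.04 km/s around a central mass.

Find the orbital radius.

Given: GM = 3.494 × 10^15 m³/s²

Convert to SI: v = 24.04 km/s = 24040 m/s.
For a circular orbit, v² = GM / r, so r = GM / v².
r = 3.494e+15 / (24040)² m ≈ 6.046e+06 m = 6.046 × 10^6 m.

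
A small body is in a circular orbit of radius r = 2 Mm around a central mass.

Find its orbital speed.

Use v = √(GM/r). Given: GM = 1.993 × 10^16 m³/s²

Convert to SI: r = 2 Mm = 2e+06 m.
For a circular orbit, gravity supplies the centripetal force, so v = √(GM / r).
v = √(1.993e+16 / 2e+06) m/s ≈ 9.982e+04 m/s = 99.82 km/s.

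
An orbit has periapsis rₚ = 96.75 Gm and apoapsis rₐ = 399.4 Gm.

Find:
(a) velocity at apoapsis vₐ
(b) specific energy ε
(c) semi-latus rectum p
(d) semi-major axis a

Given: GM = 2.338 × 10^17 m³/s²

Convert to SI: rₚ = 96.75 Gm = 9.675e+10 m; rₐ = 399.4 Gm = 3.994e+11 m.
(a) With a = (rₚ + rₐ)/2 = 2.48075e+11 m, vₐ = √(GM (2/rₐ − 1/a)) = √(2.338e+17 · (2/3.994e+11 − 1/2.48075e+11)) m/s ≈ 477.8 m/s
(b) With a = (rₚ + rₐ)/2 = 2.48075e+11 m, ε = −GM/(2a) = −2.338e+17/(2 · 2.48075e+11) J/kg ≈ -4.712e+05 J/kg
(c) From a = (rₚ + rₐ)/2 = 2.48075e+11 m and e = (rₐ − rₚ)/(rₐ + rₚ) = 0.609997, p = a(1 − e²) = 2.48075e+11 · (1 − (0.609997)²) ≈ 1.558e+11 m
(d) a = (rₚ + rₐ)/2 = (9.675e+10 + 3.994e+11)/2 ≈ 2.481e+11 m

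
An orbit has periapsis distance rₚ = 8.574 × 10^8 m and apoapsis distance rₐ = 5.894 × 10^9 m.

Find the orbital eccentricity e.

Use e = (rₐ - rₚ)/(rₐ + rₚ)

e = (rₐ − rₚ) / (rₐ + rₚ).
e = (5.894e+09 − 8.574e+08) / (5.894e+09 + 8.574e+08) = 5.0366e+09 / 6.7514e+09 ≈ 0.746.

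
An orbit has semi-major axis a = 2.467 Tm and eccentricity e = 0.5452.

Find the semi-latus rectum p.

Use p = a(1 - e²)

Convert to SI: a = 2.467 Tm = 2.467e+12 m.
p = a (1 − e²).
p = 2.467e+12 · (1 − (0.5452)²) = 2.467e+12 · 0.702757 ≈ 1.734e+12 m = 1.734 Tm.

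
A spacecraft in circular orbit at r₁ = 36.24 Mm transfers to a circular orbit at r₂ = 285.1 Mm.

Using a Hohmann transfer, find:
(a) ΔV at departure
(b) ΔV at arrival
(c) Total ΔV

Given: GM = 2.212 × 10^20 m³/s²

Convert to SI: r₁ = 36.24 Mm = 3.624e+07 m; r₂ = 285.1 Mm = 2.851e+08 m.
Transfer semi-major axis: a_t = (r₁ + r₂)/2 = (3.624e+07 + 2.851e+08)/2 = 1.6067e+08 m.
Circular speeds: v₁ = √(GM/r₁) = 2.47058e+06 m/s, v₂ = √(GM/r₂) = 880834 m/s.
Transfer speeds (vis-viva v² = GM(2/r − 1/a_t)): v₁ᵗ = 3.29101e+06 m/s, v₂ᵗ = 418332 m/s.
(a) ΔV₁ = |v₁ᵗ − v₁| ≈ 8.204e+05 m/s = 820.4 km/s.
(b) ΔV₂ = |v₂ − v₂ᵗ| ≈ 4.625e+05 m/s = 462.5 km/s.
(c) ΔV_total = ΔV₁ + ΔV₂ ≈ 1.283e+06 m/s = 1283 km/s.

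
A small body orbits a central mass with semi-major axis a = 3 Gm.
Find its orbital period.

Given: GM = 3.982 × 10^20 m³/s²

Convert to SI: a = 3 Gm = 3e+09 m.
Kepler's third law: T = 2π √(a³ / GM).
Substituting a = 3e+09 m and GM = 3.982e+20 m³/s²:
T = 2π √((3e+09)³ / 3.982e+20) s
T ≈ 5.174e+04 s = 14.37 hours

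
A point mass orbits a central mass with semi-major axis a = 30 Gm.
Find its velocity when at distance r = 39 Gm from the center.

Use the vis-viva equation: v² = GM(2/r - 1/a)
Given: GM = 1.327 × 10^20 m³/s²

Convert to SI: a = 30 Gm = 3e+10 m; r = 39 Gm = 3.9e+10 m.
Vis-viva: v = √(GM · (2/r − 1/a)).
2/r − 1/a = 2/3.9e+10 − 1/3e+10 = 1.79487e-11 m⁻¹.
v = √(1.327e+20 · 1.79487e-11) m/s ≈ 4.88e+04 m/s = 48.8 km/s.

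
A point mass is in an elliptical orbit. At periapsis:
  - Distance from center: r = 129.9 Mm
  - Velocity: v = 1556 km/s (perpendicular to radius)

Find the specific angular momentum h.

Convert to SI: r = 129.9 Mm = 1.299e+08 m; v = 1556 km/s = 1.556e+06 m/s.
With v perpendicular to r, h = r · v.
h = 1.299e+08 · 1.556e+06 m²/s ≈ 2.021e+14 m²/s.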